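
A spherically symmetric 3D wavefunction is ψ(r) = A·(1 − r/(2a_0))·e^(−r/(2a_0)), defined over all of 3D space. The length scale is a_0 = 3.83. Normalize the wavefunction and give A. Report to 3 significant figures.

We need A² ∫|f|² 4πr² dr = 1, taking the integral from 0 to ∞.
(Spherical symmetry: dV = 4πr² dr.)
The integral (without the A² prefactor) comes out to 8·π·a_0^3.
Substituting a_0 = 3.83 gives A² = 0.0007082, so A = 0.02661.

A ≈ 0.0266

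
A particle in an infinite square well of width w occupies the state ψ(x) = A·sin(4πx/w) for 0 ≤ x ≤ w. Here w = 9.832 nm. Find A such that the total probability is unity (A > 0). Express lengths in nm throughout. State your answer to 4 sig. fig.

The normalization condition is ∫|ψ|² dx = 1 from 0 to w.
Using sin²θ = (1 − cos 2θ)/2, ∫|ψ|² dx = A²·(w/2).
Hence A² = 1/[w/2].
Substituting w = 9.832 gives A² = 0.20342, so A = 0.45102.

A ≈ 0.4510 nm^(-1/2)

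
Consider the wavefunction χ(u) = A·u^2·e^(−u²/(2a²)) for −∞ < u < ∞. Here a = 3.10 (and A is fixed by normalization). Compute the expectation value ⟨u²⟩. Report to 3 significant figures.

⟨u^2⟩ ≈ 24.0

The expectation value is the |χ|²-weighted average of u^2: ∫ u^2|χ|² du.
Differentiating ∫e^(−αu²) du = √(π/α) under α to get the higher moments, since the A² factors cancel between numerator and denominator, ⟨u²⟩ = 5·a^2/2.
Putting a = 3.10 gives 24.03.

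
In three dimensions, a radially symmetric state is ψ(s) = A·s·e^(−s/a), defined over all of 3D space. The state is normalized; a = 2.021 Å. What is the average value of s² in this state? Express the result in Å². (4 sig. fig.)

⟨s^2⟩ ≈ 30.63 Å^2

By definition ⟨s²⟩ = ∫ s^2 |ψ(s)|² 4πs² ds.
Since the A² factors cancel between numerator and denominator, ⟨s²⟩ = 15·a^2/2.
With a = 2.021, ⟨s^2⟩ = 30.633.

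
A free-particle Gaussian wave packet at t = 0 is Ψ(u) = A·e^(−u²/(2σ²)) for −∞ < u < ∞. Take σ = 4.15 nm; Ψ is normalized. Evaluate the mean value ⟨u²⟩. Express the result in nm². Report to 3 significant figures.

⟨u^2⟩ ≈ 8.61 nm^2

By definition ⟨u²⟩ = ∫ u^2 |Ψ(u)|² du.
With ∫_{−∞}^{∞} u^(2m) e^(−αu²) du = (2m−1)!!·√π / (2^m α^(m+1/2)), the ratio of the moment integral to the normalization integral gives ⟨u²⟩ = σ^2/2.
Putting σ = 4.15 gives 8.611.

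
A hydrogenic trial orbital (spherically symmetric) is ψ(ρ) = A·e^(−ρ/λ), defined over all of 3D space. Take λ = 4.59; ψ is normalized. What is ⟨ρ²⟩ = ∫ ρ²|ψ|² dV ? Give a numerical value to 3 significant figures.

⟨ρ^2⟩ ≈ 63.2

By definition ⟨ρ²⟩ = ∫ ρ^2 |ψ(ρ)|² 4πρ² dρ.
Evaluating both integrals, ⟨ρ²⟩ = 3·λ^2.
With λ = 4.59, ⟨ρ^2⟩ = 63.20.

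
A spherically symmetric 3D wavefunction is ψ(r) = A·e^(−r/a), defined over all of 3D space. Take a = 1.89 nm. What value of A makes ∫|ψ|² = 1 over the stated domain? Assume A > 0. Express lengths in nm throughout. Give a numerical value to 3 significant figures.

The normalization condition is ∫|ψ|² 4πr² dr = 1 from 0 to ∞.
(Spherical symmetry: dV = 4πr² dr.)
Recall ∫₀^∞ r^m e^(−r/β) dr = m!·β^(m+1), carrying out the integral gives A² · π·a^3.
Setting this equal to 1 gives A² = 1/(π·a^3).
Plugging in a = 1.89 yields A = 0.2171.

A ≈ 0.217 nm^(-3/2)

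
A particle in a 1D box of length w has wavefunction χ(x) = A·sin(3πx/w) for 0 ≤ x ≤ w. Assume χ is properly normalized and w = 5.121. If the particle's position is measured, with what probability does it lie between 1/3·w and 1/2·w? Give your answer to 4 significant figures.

P = ∫_{1/3·w}^{1/2·w} |χ(x)|² dx.
The normalization integral ∫|χ|²dx over the whole domain equals w/2·A², and A² cancels in the ratio.
Let u = x/w; then A² and the length scale cancel, so P = ∫_{1/3}^{1/2} sin(3·π·u)^2 du ÷ ∫_{0}^{1} sin(3·π·u)^2 du.
An antiderivative of sin(3·π·u)^2 is u/2 - sin(6·π·u)/(12·π); evaluating from 1/3 to 1/2 gives 1/12, while the full integral is 1/2.
Taking the ratio, P = 1/6.

P ≈ 0.1667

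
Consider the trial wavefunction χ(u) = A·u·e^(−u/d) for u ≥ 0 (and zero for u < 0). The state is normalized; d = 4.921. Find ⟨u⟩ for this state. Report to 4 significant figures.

⟨u⟩ ≈ 7.382

The expectation value is the |χ|²-weighted average of u: ∫ u|χ|² du.
Since the A² factors cancel between numerator and denominator, ⟨u⟩ = 3·d/2.
With d = 4.921, ⟨u⟩ = 7.3815.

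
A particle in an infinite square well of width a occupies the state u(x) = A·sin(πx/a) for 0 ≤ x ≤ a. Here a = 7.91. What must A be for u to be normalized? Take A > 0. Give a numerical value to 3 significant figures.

A ≈ 0.503

We need A² ∫|f|² dx = 1, taking the integral from 0 to a.
With u = A·sin(πx/a), the integral evaluates to A²·[a/2].
Setting this equal to 1 gives A² = 1/(a/2).
Substituting a = 7.91 gives A² = 0.2528, so A = 0.5028.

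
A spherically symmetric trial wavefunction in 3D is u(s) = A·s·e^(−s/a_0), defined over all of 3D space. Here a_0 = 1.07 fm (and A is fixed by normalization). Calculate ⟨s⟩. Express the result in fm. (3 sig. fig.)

⟨s⟩ ≈ 2.68 fm

The expectation value is the |u|²-weighted average of s: ∫ s|u|² 4πs² ds.
Since the A² factors cancel between numerator and denominator, ⟨s⟩ = 5·a_0/2.
With a_0 = 1.07, ⟨s⟩ = 2.675.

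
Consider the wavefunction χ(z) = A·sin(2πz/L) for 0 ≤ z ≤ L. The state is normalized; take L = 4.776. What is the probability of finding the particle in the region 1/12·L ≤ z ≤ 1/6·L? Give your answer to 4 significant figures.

P ≈ 0.08333

The probability is P = ∫ |χ|² dz over [1/12·L, 1/6·L].
With A² fixed by ∫|χ|² = 1, i.e. A² = (L/2)^(−1), substitute and integrate.
Substituting u = z/L, A² and the length scale cancel in the ratio: P = ∫_{1/12}^{1/6} sin(2·π·u)^2 du / ∫_{0}^{1} sin(2·π·u)^2 du.
An antiderivative of sin(2·π·u)^2 is u/2 - sin(4·π·u)/(8·π); evaluating from 1/12 to 1/6 gives 1/24, while the full integral is 1/2.
This works out to P = 1/12.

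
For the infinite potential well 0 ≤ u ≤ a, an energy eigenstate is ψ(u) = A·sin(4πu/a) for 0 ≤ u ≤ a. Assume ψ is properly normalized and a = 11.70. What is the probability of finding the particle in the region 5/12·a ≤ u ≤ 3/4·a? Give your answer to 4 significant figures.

The probability is P = ∫ |ψ|² du over [5/12·a, 3/4·a].
With A² fixed by ∫|ψ|² = 1, i.e. A² = (a/2)^(−1), substitute and integrate.
Substituting t = u/a, A² and the length scale cancel in the ratio: P = ∫_{5/12}^{3/4} sin(4·π·t)^2 dt / ∫_{0}^{1} sin(4·π·t)^2 dt.
With ∫ sin(4·π·t)^2 dt = t/2 - sin(4·π·t)·cos(4·π·t)/(8·π) + C, the region integral is -√(3)/(32·π) + 1/6 and the full one is 1/2.
Taking the ratio, P = (-√(3)/16 + π/3)/π.

P ≈ 0.2989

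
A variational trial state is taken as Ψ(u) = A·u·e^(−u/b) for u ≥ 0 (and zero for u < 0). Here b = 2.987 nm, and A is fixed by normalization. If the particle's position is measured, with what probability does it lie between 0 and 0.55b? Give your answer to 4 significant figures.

P ≈ 0.09958

|Ψ|² is the probability density, so P = ∫_{0}^{0.55b} |Ψ|² du.
Since A² = 1/(b^3/4), this is the region integral divided by the full normalization integral.
In terms of t = u/b (A² and the length scale cancel between numerator and denominator), P = [∫_{0}^{0.55} t^2·e^(-2·t) dt] / [∫_{0}^{∞} t^2·e^(-2·t) dt].
An antiderivative of t^2·e^(-2·t) is -(2·t^2 + 2·t + 1)·e^(-2·t)/4; evaluating from 0 to 0.55 gives 1/4 - 541·e^(-11/10)/800, while the full integral is 1/4.
Evaluating gives P = 0.099584.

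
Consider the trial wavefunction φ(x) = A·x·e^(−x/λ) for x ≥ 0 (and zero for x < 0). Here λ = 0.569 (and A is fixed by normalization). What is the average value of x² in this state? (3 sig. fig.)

⟨x^2⟩ ≈ 0.971

The expectation value is the |φ|²-weighted average of x^2: ∫ x^2|φ|² dx.
Evaluating both integrals, ⟨x²⟩ = 3·λ^2.
Putting λ = 0.569 gives 0.9713.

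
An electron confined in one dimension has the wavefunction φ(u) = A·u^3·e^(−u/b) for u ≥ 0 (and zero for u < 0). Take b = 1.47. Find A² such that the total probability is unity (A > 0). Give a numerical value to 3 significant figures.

A^2 ≈ 0.0120

The normalization condition is ∫|φ|² du = 1 from 0 to ∞.
∫|φ|² du = A²·(45·b^7/8).
Setting this equal to 1 gives A² = 1/(45·b^7/8).
Substituting b = 1.47 gives A² = 0.01199, so A = 0.1095.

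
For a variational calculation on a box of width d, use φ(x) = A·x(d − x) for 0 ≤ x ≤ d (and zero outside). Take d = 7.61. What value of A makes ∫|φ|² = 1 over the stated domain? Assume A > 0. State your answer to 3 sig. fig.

We need A² ∫|f|² dx = 1, taking the integral from 0 to d.
With φ = A·x(d − x), the integral evaluates to A²·[d^5/30].
With d = 7.61: A² = 0.001175 and A = 0.03428.

A ≈ 0.0343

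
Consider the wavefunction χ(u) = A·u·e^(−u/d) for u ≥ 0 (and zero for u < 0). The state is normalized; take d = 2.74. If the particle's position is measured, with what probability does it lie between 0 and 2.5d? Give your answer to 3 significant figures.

P ≈ 0.875

The probability is P = ∫ |χ|² du over [0, 2.5d].
With A² fixed by ∫|χ|² = 1, i.e. A² = (d^3/4)^(−1), substitute and integrate.
Let t = u/d; then A² and the length scale cancel, so P = ∫_{0}^{2.5} t^2·e^(-2·t) dt ÷ ∫_{0}^{∞} t^2·e^(-2·t) dt.
With ∫ t^2·e^(-2·t) dt = -(2·t^2 + 2·t + 1)·e^(-2·t)/4 + C, the region integral is 1/4 - 37·e^(-5)/8 and the full one is 1/4.
Evaluating gives P = 0.8753.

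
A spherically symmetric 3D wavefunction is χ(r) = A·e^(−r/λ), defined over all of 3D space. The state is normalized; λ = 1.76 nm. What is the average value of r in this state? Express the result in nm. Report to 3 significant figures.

By definition ⟨r⟩ = ∫ r |χ(r)|² 4πr² dr.
The ratio of the moment integral to the normalization integral gives ⟨r⟩ = 3·λ/2.
Putting λ = 1.76 gives 2.640.

⟨r⟩ ≈ 2.64 nm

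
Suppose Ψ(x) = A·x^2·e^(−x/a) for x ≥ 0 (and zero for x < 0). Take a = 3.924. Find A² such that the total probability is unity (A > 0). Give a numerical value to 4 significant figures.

We need A² ∫|f|² dx = 1, taking the integral from 0 to ∞.
∫|Ψ|² dx = A²·(3·a^5/4).
Hence A² = 1/[3·a^5/4].
Plugging in a = 3.924 yields A = 0.037857.

A^2 ≈ 0.001433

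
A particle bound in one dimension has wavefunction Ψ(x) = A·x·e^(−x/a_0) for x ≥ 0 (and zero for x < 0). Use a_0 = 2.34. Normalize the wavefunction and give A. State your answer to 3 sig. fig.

A ≈ 0.559

Normalization requires ∫|Ψ|² dx = 1, integrated from 0 to ∞.
∫|Ψ|² dx = A²·(a_0^3/4).
Setting this equal to 1 gives A² = 1/(a_0^3/4).
Substituting a_0 = 2.34 gives A² = 0.3122, so A = 0.5587.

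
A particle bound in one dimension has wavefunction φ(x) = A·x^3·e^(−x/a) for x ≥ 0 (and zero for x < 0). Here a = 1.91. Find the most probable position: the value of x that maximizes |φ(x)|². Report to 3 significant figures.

x ≈ 5.73

The maximum of |φ(x)|² occurs where its derivative vanishes.
This gives x = 3·a.
With a = 1.91, the most probable position is 5.730.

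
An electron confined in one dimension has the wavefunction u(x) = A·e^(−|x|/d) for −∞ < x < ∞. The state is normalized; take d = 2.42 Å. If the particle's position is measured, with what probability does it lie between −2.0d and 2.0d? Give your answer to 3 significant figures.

The probability is P = ∫ |u|² dx over [−2.0d, 2.0d].
The normalization integral ∫|u|²dx over the whole domain equals d·A², and A² cancels in the ratio.
By symmetry take twice the x ≥ 0 contribution in numerator and denominator; the 2's cancel. Substituting t = x/d, A² and the length scale cancel in the ratio: P = ∫_{0}^{2.0} e^(-2·t) dt / ∫_{0}^{∞} e^(-2·t) dt.
With ∫ e^(-2·t) dt = -e^(-2·t)/2 + C, the region integral is 1/2 - e^(-4)/2 and the full one is 1/2.
This works out to P = 0.9817.

P ≈ 0.982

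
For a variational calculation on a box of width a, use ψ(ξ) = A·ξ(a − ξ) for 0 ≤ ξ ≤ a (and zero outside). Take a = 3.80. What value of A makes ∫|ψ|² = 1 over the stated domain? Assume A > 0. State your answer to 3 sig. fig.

Normalization requires ∫|ψ|² dξ = 1, integrated from 0 to a.
Expanding the polynomial and integrating term by term, ∫|ψ|² dξ = A²·(a^5/30).
Setting this equal to 1 gives A² = 1/(a^5/30).
With a = 3.80: A² = 0.03786 and A = 0.1946.

A ≈ 0.195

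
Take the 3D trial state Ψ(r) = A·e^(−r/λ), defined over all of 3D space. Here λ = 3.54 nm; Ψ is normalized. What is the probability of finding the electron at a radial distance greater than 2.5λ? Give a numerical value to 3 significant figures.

Integrate the radial probability density 4πr²|Ψ|² over r > 2.5λ.
The full normalization integral is A²·[π·λ^3] = 1, fixing A².
Let u = r/λ; then A², 4π and the length scale all cancel, so P = ∫_{2.5}^{∞} u^2·e^(-2·u) du ÷ ∫_{0}^{∞} u^2·e^(-2·u) du.
Using ∫ u^2·e^(-2·u) du = -(2·u^2 + 2·u + 1)·e^(-2·u)/4, the numerator is 37·e^(-5)/8 and the denominator is 1/4.
The region integral divided by the full integral gives P = 0.1247.

P ≈ 0.125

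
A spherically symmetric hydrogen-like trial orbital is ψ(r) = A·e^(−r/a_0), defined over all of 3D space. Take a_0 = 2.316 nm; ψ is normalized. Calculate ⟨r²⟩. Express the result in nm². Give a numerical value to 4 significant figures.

⟨r²⟩ = ∫ r^2 |ψ|² 4πr² dr over the full domain.
Recall ∫₀^∞ r^m e^(−r/β) dr = m!·β^(m+1), evaluating both integrals, ⟨r²⟩ = 3·a_0^2.
With a_0 = 2.316, ⟨r^2⟩ = 16.092.

⟨r^2⟩ ≈ 16.09 nm^2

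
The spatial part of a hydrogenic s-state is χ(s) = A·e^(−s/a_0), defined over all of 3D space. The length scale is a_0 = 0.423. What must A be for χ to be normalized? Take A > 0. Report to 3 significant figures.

Require ∫ |χ|² 4πs² ds = 1 over the whole domain.
∫|χ|² 4πs² ds = A²·(π·a_0^3).
Hence A² = 1/[π·a_0^3].
Substituting a_0 = 0.423 gives A² = 4.206, so A = 2.051.

A ≈ 2.05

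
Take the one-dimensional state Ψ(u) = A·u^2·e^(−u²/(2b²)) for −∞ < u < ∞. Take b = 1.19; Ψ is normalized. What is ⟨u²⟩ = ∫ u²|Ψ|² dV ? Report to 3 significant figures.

⟨u^2⟩ ≈ 3.54

⟨u²⟩ = ∫ u^2 |Ψ|² du over the full domain.
Since the A² factors cancel between numerator and denominator, ⟨u²⟩ = 5·b^2/2.
Putting b = 1.19 gives 3.540.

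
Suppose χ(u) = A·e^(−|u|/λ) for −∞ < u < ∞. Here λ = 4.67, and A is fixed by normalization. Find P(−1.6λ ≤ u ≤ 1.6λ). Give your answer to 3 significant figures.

P ≈ 0.959

P = ∫_{−1.6λ}^{1.6λ} |χ(u)|² du.
Since A² = 1/(λ), this is the region integral divided by the full normalization integral.
Both integrals are even about u = 0, so only the u ≥ 0 halves are needed (the factors of 2 cancel). Substituting t = u/λ, A² and the length scale cancel in the ratio: P = ∫_{0}^{1.6} e^(-2·t) dt / ∫_{0}^{∞} e^(-2·t) dt.
With ∫ e^(-2·t) dt = -e^(-2·t)/2 + C, the region integral is 1/2 - e^(-16/5)/2 and the full one is 1/2.
Taking the ratio, P = 0.9592.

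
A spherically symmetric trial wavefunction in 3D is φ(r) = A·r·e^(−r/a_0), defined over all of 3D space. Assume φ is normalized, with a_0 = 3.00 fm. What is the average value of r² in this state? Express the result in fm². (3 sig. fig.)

The expectation value is the |φ|²-weighted average of r^2: ∫ r^2|φ|² 4πr² dr.
Recall ∫₀^∞ r^m e^(−r/β) dr = m!·β^(m+1), evaluating both integrals, ⟨r²⟩ = 15·a_0^2/2.
With a_0 = 3.00, ⟨r^2⟩ = 67.50.

⟨r^2⟩ ≈ 67.5 fm^2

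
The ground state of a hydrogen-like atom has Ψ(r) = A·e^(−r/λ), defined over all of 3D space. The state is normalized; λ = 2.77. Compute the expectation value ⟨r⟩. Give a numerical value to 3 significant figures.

⟨r⟩ ≈ 4.16

⟨r⟩ = ∫ r |Ψ|² 4πr² dr over the full domain.
With ∫₀^∞ r^3 e^(−αr) dr = 3!/α^4, the ratio of the moment integral to the normalization integral gives ⟨r⟩ = 3·λ/2.
With λ = 2.77, ⟨r⟩ = 4.155.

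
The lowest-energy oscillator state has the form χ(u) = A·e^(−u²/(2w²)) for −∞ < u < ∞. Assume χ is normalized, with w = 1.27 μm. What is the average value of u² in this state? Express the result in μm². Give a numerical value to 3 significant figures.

⟨u²⟩ = ∫ u^2 |χ|² du over the full domain.
The ratio of the moment integral to the normalization integral gives ⟨u²⟩ = w^2/2.
With w = 1.27, ⟨u^2⟩ = 0.8065.

⟨u^2⟩ ≈ 0.806 μm^2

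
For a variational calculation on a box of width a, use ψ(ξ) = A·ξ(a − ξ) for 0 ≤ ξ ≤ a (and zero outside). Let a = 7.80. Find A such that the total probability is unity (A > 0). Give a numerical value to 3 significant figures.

Normalization requires ∫|ψ|² dξ = 1, integrated from 0 to a.
Expanding the polynomial and integrating term by term, ∫|ψ|² dξ = A²·(a^5/30).
Hence A² = 1/[a^5/30].
Substituting a = 7.80 gives A² = 0.001039, so A = 0.03223.

A ≈ 0.0322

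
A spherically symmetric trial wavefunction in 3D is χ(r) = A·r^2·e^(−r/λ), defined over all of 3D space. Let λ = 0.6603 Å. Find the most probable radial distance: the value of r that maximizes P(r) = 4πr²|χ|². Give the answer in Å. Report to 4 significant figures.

Set d/dr [P(r) = 4πr²|χ|²] = 0 and solve for r > 0.
Solving yields r = 3·λ.
With λ = 0.6603, the most probable radial distance is 1.9809 Å.

r ≈ 1.981 Å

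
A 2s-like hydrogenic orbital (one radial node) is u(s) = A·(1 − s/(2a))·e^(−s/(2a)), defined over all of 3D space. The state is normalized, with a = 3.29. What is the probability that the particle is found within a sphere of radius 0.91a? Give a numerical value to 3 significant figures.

P ≈ 0.0300

With dV = 4πs²ds, the probability is ∫|u|² dV over s ≤ 0.91a.
Normalization gives A² = 1/(8·π·a^3).
Let t = s/a; then A², 4π and the length scale all cancel, so P = ∫_{0}^{0.91} t^2·(1 - t/2)^2·e^(-t) dt ÷ ∫_{0}^{∞} t^2·(1 - t/2)^2·e^(-t) dt.
An antiderivative of t^2·(1 - t/2)^2·e^(-t) is -(t^4/4 + t^2 + 2·t + 2)·e^(-t); evaluating from 0 to 0.91 gives ≈ 0.060019, while the full integral is 2.
Taking the ratio yields P = 0.03001.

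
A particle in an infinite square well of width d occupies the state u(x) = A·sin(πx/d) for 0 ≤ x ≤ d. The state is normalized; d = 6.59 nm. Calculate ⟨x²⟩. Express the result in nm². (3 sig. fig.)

⟨x^2⟩ ≈ 12.3 nm^2

The expectation value is the |u|²-weighted average of x^2: ∫ x^2|u|² dx.
Using sin²θ = (1 − cos 2θ)/2, evaluating both integrals, ⟨x²⟩ = -d^2/(2·π^2) + d^2/3.
With d = 6.59, ⟨x^2⟩ = 12.28.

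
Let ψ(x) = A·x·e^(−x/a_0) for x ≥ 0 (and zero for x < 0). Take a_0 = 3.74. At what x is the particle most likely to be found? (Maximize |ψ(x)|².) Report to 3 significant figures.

x ≈ 3.74

Set d/dx [|ψ(x)|²] = 0 and solve for x > 0.
This gives x = a_0.
With a_0 = 3.74, the most probable position is 3.740.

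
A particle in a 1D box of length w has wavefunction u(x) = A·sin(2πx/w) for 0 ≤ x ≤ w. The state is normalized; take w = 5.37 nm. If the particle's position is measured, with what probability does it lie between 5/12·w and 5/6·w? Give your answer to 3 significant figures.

P ≈ 0.417

The probability is P = ∫ |u|² dx over [5/12·w, 5/6·w].
Since A² = 1/(w/2), this is the region integral divided by the full normalization integral.
In terms of t = x/w (A² and the length scale cancel between numerator and denominator), P = [∫_{5/12}^{5/6} sin(2·π·t)^2 dt] / [∫_{0}^{1} sin(2·π·t)^2 dt].
With ∫ sin(2·π·t)^2 dt = t/2 - sin(4·π·t)/(8·π) + C, the region integral is 5/24 and the full one is 1/2.
This works out to P = 5/12.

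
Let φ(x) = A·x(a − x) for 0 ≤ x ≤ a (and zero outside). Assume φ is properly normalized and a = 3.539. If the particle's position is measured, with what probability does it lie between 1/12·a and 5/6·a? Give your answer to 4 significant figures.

P ≈ 0.9594

|φ|² is the probability density, so P = ∫_{1/12·a}^{5/6·a} |φ|² dx.
The normalization integral ∫|φ|²dx over the whole domain equals a^5/30·A², and A² cancels in the ratio.
In terms of u = x/a (A² and the length scale cancel between numerator and denominator), P = [∫_{1/12}^{5/6} u^2·(1 - u)^2 du] / [∫_{0}^{1} u^2·(1 - u)^2 du].
With ∫ u^2·(1 - u)^2 du = u^3·(6·u^2 - 15·u + 10)/30 + C, the region integral is ≈ 0.0319806 and the full one is 1/30.
Evaluating gives P = 4421/4608.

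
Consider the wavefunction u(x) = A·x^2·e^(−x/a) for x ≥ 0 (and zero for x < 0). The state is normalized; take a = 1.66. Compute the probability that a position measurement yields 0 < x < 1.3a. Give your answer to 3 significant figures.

P ≈ 0.123

The probability is P = ∫ |u|² dx over [0, 1.3a].
Since A² = 1/(3·a^5/4), this is the region integral divided by the full normalization integral.
Substituting t = x/a, A² and the length scale cancel in the ratio: P = ∫_{0}^{1.3} t^4·e^(-2·t) dt / ∫_{0}^{∞} t^4·e^(-2·t) dt.
Using ∫ t^4·e^(-2·t) dt = -(t^4/2 + t^3 + 3·t^2/2 + 3·t/2 + 3/4)·e^(-2·t), the numerator is ≈ 0.091932 and the denominator is 3/4.
Evaluating gives P = 0.1226.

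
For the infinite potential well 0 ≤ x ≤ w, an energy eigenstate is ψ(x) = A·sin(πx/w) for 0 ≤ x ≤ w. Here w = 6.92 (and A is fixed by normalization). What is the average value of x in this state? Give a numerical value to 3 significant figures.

⟨x⟩ ≈ 3.46

⟨x⟩ = ∫ x |ψ|² dx over the full domain.
Since the A² factors cancel between numerator and denominator, ⟨x⟩ = w/2.
With w = 6.92, ⟨x⟩ = 3.460.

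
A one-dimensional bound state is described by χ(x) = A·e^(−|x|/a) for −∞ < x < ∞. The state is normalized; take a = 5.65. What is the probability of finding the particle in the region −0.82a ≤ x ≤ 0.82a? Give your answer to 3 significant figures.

|χ|² is the probability density, so P = ∫_{−0.82a}^{0.82a} |χ|² dx.
The normalization integral ∫|χ|²dx over the whole domain equals a·A², and A² cancels in the ratio.
By symmetry take twice the x ≥ 0 contribution in numerator and denominator; the 2's cancel. Substituting u = x/a, A² and the length scale cancel in the ratio: P = ∫_{0}^{0.82} e^(-2·u) du / ∫_{0}^{∞} e^(-2·u) du.
Using ∫ e^(-2·u) du = -e^(-2·u)/2, the numerator is 1/2 - e^(-41/25)/2 and the denominator is 1/2.
Taking the ratio, P = 0.8060.

P ≈ 0.806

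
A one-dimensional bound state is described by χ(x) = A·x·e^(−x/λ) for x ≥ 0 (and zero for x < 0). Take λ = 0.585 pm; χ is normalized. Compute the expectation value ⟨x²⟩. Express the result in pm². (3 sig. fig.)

The expectation value is the |χ|²-weighted average of x^2: ∫ x^2|χ|² dx.
Recall ∫₀^∞ x^m e^(−x/β) dx = m!·β^(m+1), the ratio of the moment integral to the normalization integral gives ⟨x²⟩ = 3·λ^2.
With λ = 0.585, ⟨x^2⟩ = 1.027.

⟨x^2⟩ ≈ 1.03 pm^2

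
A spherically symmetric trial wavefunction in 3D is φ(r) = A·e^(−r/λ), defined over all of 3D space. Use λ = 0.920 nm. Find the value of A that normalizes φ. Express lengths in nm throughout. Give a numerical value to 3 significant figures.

A ≈ 0.639 nm^(-3/2)

The normalization condition is ∫|φ|² 4πr² dr = 1 from 0 to ∞.
The angular integral contributes 4π, leaving ∫₀^∞ r²|φ|² dr.
With ∫₀^∞ r^2 e^(−αr) dr = 2!/α^3, ∫|φ|² 4πr² dr = A²·(π·λ^3).
Hence A² = 1/[π·λ^3].
Plugging in λ = 0.920 yields A = 0.6394.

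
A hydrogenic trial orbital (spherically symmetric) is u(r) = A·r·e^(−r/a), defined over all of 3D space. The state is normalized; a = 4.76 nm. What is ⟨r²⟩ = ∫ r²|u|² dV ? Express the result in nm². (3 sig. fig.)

The expectation value is the |u|²-weighted average of r^2: ∫ r^2|u|² 4πr² dr.
Evaluating both integrals, ⟨r²⟩ = 15·a^2/2.
With a = 4.76, ⟨r^2⟩ = 169.9.

⟨r^2⟩ ≈ 170 nm^2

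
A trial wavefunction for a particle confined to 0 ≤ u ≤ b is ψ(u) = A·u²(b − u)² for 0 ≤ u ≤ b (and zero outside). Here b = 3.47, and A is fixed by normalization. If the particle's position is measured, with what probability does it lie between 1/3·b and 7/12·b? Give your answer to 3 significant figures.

P ≈ 0.553

P = ∫_{1/3·b}^{7/12·b} |ψ(u)|² du.
Since A² = 1/(b^9/630), this is the region integral divided by the full normalization integral.
In terms of t = u/b (A² and the length scale cancel between numerator and denominator), P = [∫_{1/3}^{7/12} t^4·(1 - t)^4 dt] / [∫_{0}^{1} t^4·(1 - t)^4 dt].
With ∫ t^4·(1 - t)^4 dt = t^5·(70·t^4 - 315·t^3 + 540·t^2 - 420·t + 126)/630 + C, the region integral is ≈ 0.00087750 and the full one is 1/630.
The result is P = 0.5528.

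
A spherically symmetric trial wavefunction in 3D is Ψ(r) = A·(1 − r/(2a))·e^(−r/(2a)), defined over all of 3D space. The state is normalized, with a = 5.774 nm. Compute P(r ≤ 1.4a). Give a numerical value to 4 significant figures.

With dV = 4πr²dr, the probability is ∫|Ψ|² dV over r ≤ 1.4a.
Normalization gives A² = 1/(8·π·a^3).
In terms of u = r/a (A², 4π and the length scale all cancel between numerator and denominator), P = [∫_{0}^{1.4} u^2·(1 - u/2)^2·e^(-u) du] / [∫_{0}^{∞} u^2·(1 - u/2)^2·e^(-u) du].
An antiderivative of u^2·(1 - u/2)^2·e^(-u) is -(u^4/4 + u^2 + 2·u + 2)·e^(-u); evaluating from 0 to 1.4 gives ≈ 0.0961728, while the full integral is 2.
The region integral divided by the full integral gives P = 0.048086.

P ≈ 0.04809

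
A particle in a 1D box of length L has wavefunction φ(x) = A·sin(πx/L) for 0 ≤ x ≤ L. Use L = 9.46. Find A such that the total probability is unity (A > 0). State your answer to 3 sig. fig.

Require ∫ |φ|² dx = 1 over the whole domain.
Using sin²θ = (1 − cos 2θ)/2, ∫|φ|² dx = A²·(L/2).
Plugging in L = 9.46 yields A = 0.4598.

A ≈ 0.460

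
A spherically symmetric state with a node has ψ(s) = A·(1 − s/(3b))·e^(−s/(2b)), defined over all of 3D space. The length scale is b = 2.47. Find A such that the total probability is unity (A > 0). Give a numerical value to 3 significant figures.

The normalization condition is ∫|ψ|² 4πs² ds = 1 from 0 to ∞.
Carrying out the integral gives A² · 8·π·b^3/3.
Plugging in b = 2.47 yields A = 0.08900.

A ≈ 0.0890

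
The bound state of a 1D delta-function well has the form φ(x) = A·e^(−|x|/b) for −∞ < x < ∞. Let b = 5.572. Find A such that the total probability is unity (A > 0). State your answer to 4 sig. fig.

Require ∫ |φ|² dx = 1 over the whole domain.
With φ = A·e^(−|x|/b), the integral evaluates to A²·[b].
Hence A² = 1/[b].
Plugging in b = 5.572 yields A = 0.42364.

A ≈ 0.4236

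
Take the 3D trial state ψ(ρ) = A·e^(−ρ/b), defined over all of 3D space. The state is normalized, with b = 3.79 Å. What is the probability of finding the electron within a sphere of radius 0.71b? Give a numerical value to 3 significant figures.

P ≈ 0.171

With dV = 4πρ²dρ, the probability is ∫|ψ|² dV over ρ ≤ 0.71b.
The full normalization integral is A²·[π·b^3] = 1, fixing A².
Substituting u = ρ/b, A², 4π and the length scale all cancel in the ratio: P = ∫_{0}^{0.71} u^2·e^(-2·u) du / ∫_{0}^{∞} u^2·e^(-2·u) du.
An antiderivative of u^2·e^(-2·u) is -(2·u^2 + 2·u + 1)·e^(-2·u)/4; evaluating from 0 to 0.71 gives ≈ 0.042839, while the full integral is 1/4.
Taking the ratio yields P = 0.1714.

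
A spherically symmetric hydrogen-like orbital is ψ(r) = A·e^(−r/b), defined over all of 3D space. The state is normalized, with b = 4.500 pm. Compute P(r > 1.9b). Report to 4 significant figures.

With dV = 4πr²dr, the probability is ∫|ψ|² dV over r > 1.9b.
The full normalization integral is A²·[π·b^3] = 1, fixing A².
In terms of u = r/b (A², 4π and the length scale all cancel between numerator and denominator), P = [∫_{1.9}^{∞} u^2·e^(-2·u) du] / [∫_{0}^{∞} u^2·e^(-2·u) du].
Using ∫ u^2·e^(-2·u) du = -(2·u^2 + 2·u + 1)·e^(-2·u)/4, the numerator is 601·e^(-19/5)/200 and the denominator is 1/4.
The region integral divided by the full integral gives P = 0.26890.

P ≈ 0.2689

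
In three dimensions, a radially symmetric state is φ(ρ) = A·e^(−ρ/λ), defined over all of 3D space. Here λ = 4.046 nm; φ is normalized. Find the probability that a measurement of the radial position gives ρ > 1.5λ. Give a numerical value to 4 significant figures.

P ≈ 0.4232

With dV = 4πρ²dρ, the probability is ∫|φ|² dV over ρ > 1.5λ.
Normalization gives A² = 1/(π·λ^3).
Let u = ρ/λ; then A², 4π and the length scale all cancel, so P = ∫_{1.5}^{∞} u^2·e^(-2·u) du ÷ ∫_{0}^{∞} u^2·e^(-2·u) du.
Using ∫ u^2·e^(-2·u) du = -(2·u^2 + 2·u + 1)·e^(-2·u)/4, the numerator is 17·e^(-3)/8 and the denominator is 1/4.
This evaluates to P = 0.42319.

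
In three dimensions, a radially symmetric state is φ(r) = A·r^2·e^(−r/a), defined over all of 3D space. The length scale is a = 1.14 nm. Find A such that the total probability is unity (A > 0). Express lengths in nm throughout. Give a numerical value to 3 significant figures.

A ≈ 0.0752 nm^(-7/2)

Normalization requires ∫|φ|² 4πr² dr = 1, integrated from 0 to ∞.
The angular integral contributes 4π, leaving ∫₀^∞ r²|φ|² dr.
Using ∫₀^∞ rⁿ e^(−αr) dr = n!/αⁿ⁺¹, carrying out the integral gives A² · 45·π·a^7/2.
Setting this equal to 1 gives A² = 1/(45·π·a^7/2).
Plugging in a = 1.14 yields A = 0.07519.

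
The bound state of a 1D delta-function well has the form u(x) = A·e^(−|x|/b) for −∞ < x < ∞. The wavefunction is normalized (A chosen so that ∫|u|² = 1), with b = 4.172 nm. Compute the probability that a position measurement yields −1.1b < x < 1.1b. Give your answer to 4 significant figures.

P ≈ 0.8892

The probability is P = ∫ |u|² dx over [−1.1b, 1.1b].
Since A² = 1/(b), this is the region integral divided by the full normalization integral.
Both integrals are even about x = 0, so only the x ≥ 0 halves are needed (the factors of 2 cancel). Let t = x/b; then A² and the length scale cancel, so P = ∫_{0}^{1.1} e^(-2·t) dt ÷ ∫_{0}^{∞} e^(-2·t) dt.
Using ∫ e^(-2·t) dt = -e^(-2·t)/2, the numerator is 1/2 - e^(-11/5)/2 and the denominator is 1/2.
This works out to P = 0.88920.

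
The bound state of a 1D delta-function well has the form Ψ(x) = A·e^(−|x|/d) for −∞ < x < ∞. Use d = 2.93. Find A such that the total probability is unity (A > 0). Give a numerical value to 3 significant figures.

A ≈ 0.584

Require ∫ |Ψ|² dx = 1 over the whole domain.
Recall ∫₀^∞ x^m e^(−x/β) dx = m!·β^(m+1), the integral (without the A² prefactor) comes out to d.
Setting this equal to 1 gives A² = 1/(d).
With d = 2.93: A² = 0.3413 and A = 0.5842.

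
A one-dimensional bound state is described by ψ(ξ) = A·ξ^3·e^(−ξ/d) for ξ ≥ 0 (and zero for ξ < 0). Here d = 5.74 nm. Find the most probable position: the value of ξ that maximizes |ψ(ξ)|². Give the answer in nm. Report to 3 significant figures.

The maximum of |ψ(ξ)|² occurs where its derivative vanishes.
Solving yields ξ = 3·d.
With d = 5.74, the most probable position is 17.22 nm.

ξ ≈ 17.2 nm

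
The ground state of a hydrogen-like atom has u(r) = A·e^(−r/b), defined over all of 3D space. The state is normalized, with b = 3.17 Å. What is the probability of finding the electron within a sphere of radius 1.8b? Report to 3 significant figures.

P = ∫ |u|² 4πr² dr over r ≤ 1.8b.
The full normalization integral is A²·[π·b^3] = 1, fixing A².
In terms of t = r/b (A², 4π and the length scale all cancel between numerator and denominator), P = [∫_{0}^{1.8} t^2·e^(-2·t) dt] / [∫_{0}^{∞} t^2·e^(-2·t) dt].
An antiderivative of t^2·e^(-2·t) is -(2·t^2 + 2·t + 1)·e^(-2·t)/4; evaluating from 0 to 1.8 gives 1/4 - 277·e^(-18/5)/100, while the full integral is 1/4.
This evaluates to P = 0.6973.

P ≈ 0.697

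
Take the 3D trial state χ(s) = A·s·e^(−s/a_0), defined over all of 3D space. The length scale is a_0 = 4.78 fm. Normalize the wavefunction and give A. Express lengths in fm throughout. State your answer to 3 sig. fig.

Normalization requires ∫|χ|² 4πs² ds = 1, integrated from 0 to ∞.
Recall ∫₀^∞ s^m e^(−s/β) ds = m!·β^(m+1), carrying out the integral gives A² · 3·π·a_0^5.
Hence A² = 1/[3·π·a_0^5].
Substituting a_0 = 4.78 gives A² = 0.00004252, so A = 0.006521.

A ≈ 0.00652 fm^(-5/2)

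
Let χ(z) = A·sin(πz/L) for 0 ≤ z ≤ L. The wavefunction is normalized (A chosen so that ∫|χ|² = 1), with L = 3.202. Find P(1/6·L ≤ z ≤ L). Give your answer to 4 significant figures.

The probability is P = ∫ |χ|² dz over [1/6·L, L].
Since A² = 1/(L/2), this is the region integral divided by the full normalization integral.
In terms of u = z/L (A² and the length scale cancel between numerator and denominator), P = [∫_{1/6}^{1} sin(π·u)^2 du] / [∫_{0}^{1} sin(π·u)^2 du].
Using ∫ sin(π·u)^2 du = u/2 - sin(2·π·u)/(4·π), the numerator is √(3)/(8·π) + 5/12 and the denominator is 1/2.
Taking the ratio, P = √(3)/(4·π) + 5/6.

P ≈ 0.9712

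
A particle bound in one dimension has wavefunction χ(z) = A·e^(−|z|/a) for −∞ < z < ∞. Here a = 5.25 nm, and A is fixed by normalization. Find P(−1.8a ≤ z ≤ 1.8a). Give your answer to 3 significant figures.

P ≈ 0.973

|χ|² is the probability density, so P = ∫_{−1.8a}^{1.8a} |χ|² dz.
With A² fixed by ∫|χ|² = 1, i.e. A² = (a)^(−1), substitute and integrate.
Both integrals are even about z = 0, so only the z ≥ 0 halves are needed (the factors of 2 cancel). Substituting u = z/a, A² and the length scale cancel in the ratio: P = ∫_{0}^{1.8} e^(-2·u) du / ∫_{0}^{∞} e^(-2·u) du.
With ∫ e^(-2·u) du = -e^(-2·u)/2 + C, the region integral is 1/2 - e^(-18/5)/2 and the full one is 1/2.
The result is P = 0.9727.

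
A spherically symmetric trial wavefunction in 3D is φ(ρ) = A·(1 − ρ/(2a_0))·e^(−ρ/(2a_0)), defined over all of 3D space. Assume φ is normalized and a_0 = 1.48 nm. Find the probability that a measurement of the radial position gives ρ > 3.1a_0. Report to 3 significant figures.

P ≈ 0.921

P = ∫ |φ|² 4πρ² dρ over ρ > 3.1a_0.
Normalization gives A² = 1/(8·π·a_0^3).
Substituting u = ρ/a_0, A², 4π and the length scale all cancel in the ratio: P = ∫_{3.1}^{∞} u^2·(1 - u/2)^2·e^(-u) du / ∫_{0}^{∞} u^2·(1 - u/2)^2·e^(-u) du.
Using ∫ u^2·(1 - u/2)^2·e^(-u) du = -(u^4/4 + u^2 + 2·u + 2)·e^(-u), the numerator is ≈ 1.8424 and the denominator is 2.
The region integral divided by the full integral gives P = 0.9212.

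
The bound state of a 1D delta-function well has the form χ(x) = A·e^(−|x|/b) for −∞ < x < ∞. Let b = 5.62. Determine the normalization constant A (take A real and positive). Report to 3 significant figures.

A ≈ 0.422

Require ∫ |χ|² dx = 1 over the whole domain.
The integral (without the A² prefactor) comes out to b.
So A² = (b)^(−1).
With b = 5.62: A² = 0.1779 and A = 0.4218.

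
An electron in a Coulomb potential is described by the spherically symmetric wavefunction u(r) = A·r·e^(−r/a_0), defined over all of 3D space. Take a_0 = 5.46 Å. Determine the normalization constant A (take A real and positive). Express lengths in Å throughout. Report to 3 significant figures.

A ≈ 0.00468 Å^(-5/2)

Normalization requires ∫|u|² 4πr² dr = 1, integrated from 0 to ∞.
(Spherical symmetry: dV = 4πr² dr.)
∫|u|² 4πr² dr = A²·(3·π·a_0^5).
So A² = (3·π·a_0^5)^(−1).
Substituting a_0 = 5.46 gives A² = 0.00002187, so A = 0.004676.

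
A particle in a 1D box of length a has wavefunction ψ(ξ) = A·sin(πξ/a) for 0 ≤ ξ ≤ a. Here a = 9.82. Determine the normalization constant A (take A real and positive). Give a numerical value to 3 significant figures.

A ≈ 0.451

Require ∫ |ψ|² dξ = 1 over the whole domain.
With ∫₀^a sin²(nπξ/a) dξ = a/2, with ψ = A·sin(πξ/a), the integral evaluates to A²·[a/2].
So A² = (a/2)^(−1).
Plugging in a = 9.82 yields A = 0.4513.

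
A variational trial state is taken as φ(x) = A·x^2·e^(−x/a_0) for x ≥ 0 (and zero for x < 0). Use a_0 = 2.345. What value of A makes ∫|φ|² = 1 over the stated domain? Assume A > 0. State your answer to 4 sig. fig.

Require ∫ |φ|² dx = 1 over the whole domain.
Using ∫₀^∞ xⁿ e^(−αx) dx = n!/αⁿ⁺¹, the integral (without the A² prefactor) comes out to 3·a_0^5/4.
With a_0 = 2.345: A² = 0.018803 and A = 0.13712.

A ≈ 0.1371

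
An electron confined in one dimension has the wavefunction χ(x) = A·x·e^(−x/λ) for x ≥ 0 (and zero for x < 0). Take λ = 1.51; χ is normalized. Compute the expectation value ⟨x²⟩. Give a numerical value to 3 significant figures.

The expectation value is the |χ|²-weighted average of x^2: ∫ x^2|χ|² dx.
Evaluating both integrals, ⟨x²⟩ = 3·λ^2.
Putting λ = 1.51 gives 6.840.

⟨x^2⟩ ≈ 6.84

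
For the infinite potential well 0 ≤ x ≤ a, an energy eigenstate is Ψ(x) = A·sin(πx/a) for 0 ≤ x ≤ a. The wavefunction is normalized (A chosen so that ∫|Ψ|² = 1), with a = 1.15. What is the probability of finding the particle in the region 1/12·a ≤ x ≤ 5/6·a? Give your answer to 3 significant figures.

The probability is P = ∫ |Ψ|² dx over [1/12·a, 5/6·a].
With A² fixed by ∫|Ψ|² = 1, i.e. A² = (a/2)^(−1), substitute and integrate.
Let u = x/a; then A² and the length scale cancel, so P = ∫_{1/12}^{5/6} sin(π·u)^2 du ÷ ∫_{0}^{1} sin(π·u)^2 du.
With ∫ sin(π·u)^2 du = u/2 - sin(2·π·u)/(4·π) + C, the region integral is 1/(8·π) + √(3)/(8·π) + 3/8 and the full one is 1/2.
The result is P = (1 + √(3) + 3·π)/(4·π).

P ≈ 0.967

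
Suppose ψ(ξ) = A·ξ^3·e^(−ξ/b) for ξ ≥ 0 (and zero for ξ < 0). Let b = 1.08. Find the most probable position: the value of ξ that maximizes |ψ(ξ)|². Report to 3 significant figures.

Set d/dξ [|ψ(ξ)|²] = 0 and solve for ξ > 0.
Solving yields ξ = 3·b.
With b = 1.08, the most probable position is 3.240.

ξ ≈ 3.24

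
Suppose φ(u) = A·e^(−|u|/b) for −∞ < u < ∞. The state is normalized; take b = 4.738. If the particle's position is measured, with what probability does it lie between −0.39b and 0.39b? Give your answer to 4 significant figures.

P = ∫_{−0.39b}^{0.39b} |φ(u)|² du.
Since A² = 1/(b), this is the region integral divided by the full normalization integral.
By symmetry take twice the u ≥ 0 contribution in numerator and denominator; the 2's cancel. In terms of t = u/b (A² and the length scale cancel between numerator and denominator), P = [∫_{0}^{0.39} e^(-2·t) dt] / [∫_{0}^{∞} e^(-2·t) dt].
An antiderivative of e^(-2·t) is -e^(-2·t)/2; evaluating from 0 to 0.39 gives 1/2 - e^(-39/50)/2, while the full integral is 1/2.
Evaluating gives P = 0.54159.

P ≈ 0.5416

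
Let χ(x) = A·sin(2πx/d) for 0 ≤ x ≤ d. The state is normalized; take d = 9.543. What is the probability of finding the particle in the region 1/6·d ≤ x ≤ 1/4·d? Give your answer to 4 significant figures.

|χ|² is the probability density, so P = ∫_{1/6·d}^{1/4·d} |χ|² dx.
Since A² = 1/(d/2), this is the region integral divided by the full normalization integral.
Substituting u = x/d, A² and the length scale cancel in the ratio: P = ∫_{1/6}^{1/4} sin(2·π·u)^2 du / ∫_{0}^{1} sin(2·π·u)^2 du.
Using ∫ sin(2·π·u)^2 du = u/2 - sin(4·π·u)/(8·π), the numerator is √(3)/(16·π) + 1/24 and the denominator is 1/2.
This works out to P = (√(3)/8 + π/12)/π.

P ≈ 0.1522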